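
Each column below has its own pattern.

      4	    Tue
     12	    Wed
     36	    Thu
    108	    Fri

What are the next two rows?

324  Sat; 972  Sun

First component: 4, 12, 36, 108 → 324 → 972 (×3 each step).
Day goes Tue, Wed, Thu, Fri → Sat → Sun (runs through the weekdays Mon→Sun).
Putting the parts together: 324  Sat and then 972  Sun.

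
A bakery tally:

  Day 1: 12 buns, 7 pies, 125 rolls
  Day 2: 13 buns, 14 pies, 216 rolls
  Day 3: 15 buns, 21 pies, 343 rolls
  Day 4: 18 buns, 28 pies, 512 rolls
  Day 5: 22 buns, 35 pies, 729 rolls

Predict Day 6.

27 buns, 42 pies, 1000 rolls

Buns goes 12, 13, 15, 18, 22 → 27 (differences are 1, 2, 3, … (increasing by 1 each time)).
For the pies, +7 each step: 7, 14, 21, 28, 35 → 42.
Rolls: perfect cubes: 5³, 6³, 7³, …; 125, 216, 343, 512, 729 → 1000.
Combining the parts gives 27 buns, 42 pies, 1000 rolls.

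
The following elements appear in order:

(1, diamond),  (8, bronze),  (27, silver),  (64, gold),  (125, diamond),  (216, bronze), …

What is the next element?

First slot: perfect cubes: 1³, 2³, 3³, …; 1, 8, 27, 64, 125, 216 → 343.
For the rank, repeats diamond → bronze → silver → gold: diamond, bronze, silver, gold, diamond, bronze → silver.
Combining the parts gives (343, silver).

(343, silver)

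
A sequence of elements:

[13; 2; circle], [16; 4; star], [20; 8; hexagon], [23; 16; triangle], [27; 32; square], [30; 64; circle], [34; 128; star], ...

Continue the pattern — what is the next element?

[37; 256; hexagon]

First value: 13, 16, 20, 23, 27, 30, 34 → 37 (alternating steps +3, +4, +3, +4, …).
Second value: ×2 each step; 2, 4, 8, 16, 32, 64, 128 → 256.
Shape: circle, star, hexagon, triangle, square, circle, star → hexagon (repeats circle → star → hexagon → triangle → square).
So the next element is [37; 256; hexagon].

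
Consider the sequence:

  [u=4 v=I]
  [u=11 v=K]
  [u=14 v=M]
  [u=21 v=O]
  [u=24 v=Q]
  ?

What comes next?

[u=31 v=S]

U — alternating steps +7, +3, +7, +3, …: 4, 11, 14, 21, 24 → 31.
V goes I, K, M, O, Q → S (letters move forward 2 places in the alphabet).
Putting it together: [u=31 v=S].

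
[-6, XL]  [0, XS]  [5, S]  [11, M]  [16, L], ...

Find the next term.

[22, XL]

First value: alternating steps +6, +5, +6, +5, …; -6, 0, 5, 11, 16 → 22.
Size: XL, XS, S, M, L → XL (runs through clothing sizes XS→XL).
Putting it together: [22, XL].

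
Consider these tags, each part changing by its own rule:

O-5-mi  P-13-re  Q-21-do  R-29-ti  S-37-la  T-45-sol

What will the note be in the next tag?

fa

Note: mi, re, do, ti, la, sol → fa (runs backward through the solfège scale do→ti).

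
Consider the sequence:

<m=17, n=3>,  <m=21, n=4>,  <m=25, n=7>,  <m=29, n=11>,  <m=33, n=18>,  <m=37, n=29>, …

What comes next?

M: +4 each step, so 17, 21, 25, 29, 33, 37 → 41.
N — each term is the sum of the two before it: 3, 4, 7, 11, 18, 29 → 47.
So the next point is <m=41, n=47>.

<m=41, n=47>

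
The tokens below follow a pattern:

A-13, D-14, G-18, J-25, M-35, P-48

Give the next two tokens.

Letter — letters move forward 3 places in the alphabet: A, D, G, J, M, P → S → V.
Second component: 13, 14, 18, 25, 35, 48 → 64 → 83 (differences are 1, 4, 7, … (increasing by 3 each time)).
So the next two tokens are S-64 and V-83.

S-64, V-83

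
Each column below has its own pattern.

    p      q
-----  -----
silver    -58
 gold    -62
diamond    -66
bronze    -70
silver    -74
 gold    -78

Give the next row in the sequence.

diamond  -82

For the column p, repeats silver → gold → diamond → bronze: silver, gold, diamond, bronze, silver, gold → diamond.
For the column q, −4 each step: -58, -62, -66, -70, -74, -78 → -82.
Combining the parts gives diamond  -82.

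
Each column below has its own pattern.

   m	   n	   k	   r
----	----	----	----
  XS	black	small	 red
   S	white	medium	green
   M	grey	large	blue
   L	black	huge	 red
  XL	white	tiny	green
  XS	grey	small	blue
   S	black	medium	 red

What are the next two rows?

M  white  large  green; L  grey  huge  blue

Column m: repeats XS → S → M → L → XL, so XS, S, M, L, XL, XS, S → M → L.
Column n: repeats black → white → grey; black, white, grey, black, white, grey, black → white → grey.
Column k: repeats small → medium → large → huge → tiny; small, medium, large, huge, tiny, small, medium → large → huge.
Column r: red, green, blue, red, green, blue, red → green → blue (repeats red → green → blue).
Putting the parts together: M  white  large  green and then L  grey  huge  blue.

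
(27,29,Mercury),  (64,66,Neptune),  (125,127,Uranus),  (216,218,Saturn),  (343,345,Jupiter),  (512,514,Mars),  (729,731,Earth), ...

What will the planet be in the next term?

For the planet, runs backward through the planets Mercury→Neptune: Mercury, Neptune, Uranus, Saturn, Jupiter, Mars, Earth → Venus.

Venus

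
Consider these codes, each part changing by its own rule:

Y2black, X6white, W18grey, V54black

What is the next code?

Letter: letters move back 1 place in the alphabet; Y, X, W, V → U.
Second component: 2, 6, 18, 54 → 162 (×3 each step).
Shade: repeats black → white → grey, so black, white, grey, black → white.
Putting it together: U162white.

U162white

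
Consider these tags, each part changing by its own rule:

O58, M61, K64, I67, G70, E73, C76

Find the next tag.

A79

Letter: O, M, K, I, G, E, C → A (letters move back 2 places in the alphabet).
Second component: +3 each step, so 58, 61, 64, 67, 70, 73, 76 → 79.
Putting it together: A79.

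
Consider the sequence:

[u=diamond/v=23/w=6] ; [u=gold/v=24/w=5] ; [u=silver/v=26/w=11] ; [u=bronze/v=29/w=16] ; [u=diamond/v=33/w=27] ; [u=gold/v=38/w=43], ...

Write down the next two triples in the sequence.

[u=silver/v=44/w=70], [u=bronze/v=51/w=113]

U: repeats diamond → gold → silver → bronze, so diamond, gold, silver, bronze, diamond, gold → silver → bronze.
V: differences are 1, 2, 3, … (increasing by 1 each time), so 23, 24, 26, 29, 33, 38 → 44 → 51.
W: each term is the sum of the two before it; 6, 5, 11, 16, 27, 43 → 70 → 113.
Putting the parts together: [u=silver/v=44/w=70] and then [u=bronze/v=51/w=113].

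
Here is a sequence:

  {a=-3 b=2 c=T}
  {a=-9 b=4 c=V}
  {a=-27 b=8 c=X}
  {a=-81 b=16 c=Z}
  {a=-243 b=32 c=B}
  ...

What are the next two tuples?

{a=-729 b=64 c=D}, {a=-2187 b=128 c=F}

A: -3, -9, -27, -81, -243 → -729 → -2187 (×3 each step).
B: 2, 4, 8, 16, 32 → 64 → 128 (×2 each step).
C: T, V, X, Z, B → D → F (letters move forward 2 places in the alphabet, wrapping Z→A).
So the next two tuples are {a=-729 b=64 c=D} and {a=-2187 b=128 c=F}.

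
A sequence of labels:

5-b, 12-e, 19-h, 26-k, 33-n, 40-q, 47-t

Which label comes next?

54-w

First component: +7 each step, so 5, 12, 19, 26, 33, 40, 47 → 54.
Letter: b, e, h, k, n, q, t → w (letters move forward 3 places in the alphabet).
Putting it together: 54-w.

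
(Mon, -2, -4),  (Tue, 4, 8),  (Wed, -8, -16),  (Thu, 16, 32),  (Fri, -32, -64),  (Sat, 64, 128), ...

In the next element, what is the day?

Day: runs through the weekdays Mon→Sun, so Mon, Tue, Wed, Thu, Fri, Sat → Sun.

Sun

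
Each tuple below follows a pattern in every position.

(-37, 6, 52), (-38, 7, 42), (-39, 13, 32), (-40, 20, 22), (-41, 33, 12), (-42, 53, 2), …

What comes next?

First coordinate goes -37, -38, -39, -40, -41, -42 → -43 (−1 each step).
Second coordinate: each term is the sum of the two before it, so 6, 7, 13, 20, 33, 53 → 86.
Third coordinate — −10 each step: 52, 42, 32, 22, 12, 2 → -8.
Combining the parts gives (-43, 86, -8).

(-43, 86, -8)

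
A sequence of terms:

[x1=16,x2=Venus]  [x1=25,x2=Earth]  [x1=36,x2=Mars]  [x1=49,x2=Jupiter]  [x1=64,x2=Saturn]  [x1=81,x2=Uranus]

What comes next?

[x1=100,x2=Neptune]

X1 — perfect squares: 4², 5², 6², …: 16, 25, 36, 49, 64, 81 → 100.
X2 — runs through the planets Mercury→Neptune: Venus, Earth, Mars, Jupiter, Saturn, Uranus → Neptune.
Putting it together: [x1=100,x2=Neptune].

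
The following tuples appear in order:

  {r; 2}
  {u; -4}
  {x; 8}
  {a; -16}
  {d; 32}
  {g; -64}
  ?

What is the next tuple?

Letter: letters move forward 3 places in the alphabet, wrapping Z→A, so r, u, x, a, d, g → j.
Second slot: 2, -4, 8, -16, 32, -64 → 128 (×(-2) each step).
Combining the parts gives {j; 128}.

{j; 128}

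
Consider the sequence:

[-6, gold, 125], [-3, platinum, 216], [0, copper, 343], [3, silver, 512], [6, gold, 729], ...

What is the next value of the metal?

Metal: repeats gold → platinum → copper → silver; gold, platinum, copper, silver, gold → platinum.

platinum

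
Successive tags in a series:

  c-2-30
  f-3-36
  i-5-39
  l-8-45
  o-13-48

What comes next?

For the letter, letters move forward 3 places in the alphabet: c, f, i, l, o → r.
Second component — each term is the sum of the two before it: 2, 3, 5, 8, 13 → 21.
Third component — alternating steps +6, +3, +6, +3, …: 30, 36, 39, 45, 48 → 54.
So the next tag is r-21-54.

r-21-54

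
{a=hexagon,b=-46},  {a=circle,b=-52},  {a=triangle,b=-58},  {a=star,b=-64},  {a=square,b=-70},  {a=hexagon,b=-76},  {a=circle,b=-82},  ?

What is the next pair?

{a=triangle,b=-88}

A: repeats hexagon → circle → triangle → star → square; hexagon, circle, triangle, star, square, hexagon, circle → triangle.
B: −6 each step, so -46, -52, -58, -64, -70, -76, -82 → -88.
Combining the parts gives {a=triangle,b=-88}.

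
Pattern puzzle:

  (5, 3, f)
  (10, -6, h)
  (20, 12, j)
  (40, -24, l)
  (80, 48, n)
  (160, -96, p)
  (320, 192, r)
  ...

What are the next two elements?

(640, -384, t), (1280, 768, v)

First component: 5, 10, 20, 40, 80, 160, 320 → 640 → 1280 (×2 each step).
Second component — ×(-2) each step: 3, -6, 12, -24, 48, -96, 192 → -384 → 768.
Letter — letters move forward 2 places in the alphabet: f, h, j, l, n, p, r → t → v.
So the next two elements are (640, -384, t) and (1280, 768, v).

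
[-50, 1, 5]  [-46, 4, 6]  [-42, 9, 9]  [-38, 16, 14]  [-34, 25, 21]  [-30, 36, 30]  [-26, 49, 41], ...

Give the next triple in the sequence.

[-22, 64, 54]

First entry: +4 each step; -50, -46, -42, -38, -34, -30, -26 → -22.
For the second entry, perfect squares: 1², 2², 3², …: 1, 4, 9, 16, 25, 36, 49 → 64.
Third entry: 5, 6, 9, 14, 21, 30, 41 → 54 (differences are 1, 3, 5, … (increasing by 2 each time)).
Combining the parts gives [-22, 64, 54].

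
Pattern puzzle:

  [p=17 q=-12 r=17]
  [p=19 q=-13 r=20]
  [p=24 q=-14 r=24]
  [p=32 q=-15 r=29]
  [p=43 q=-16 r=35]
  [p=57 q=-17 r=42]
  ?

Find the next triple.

[p=74 q=-18 r=50]

P: differences are 2, 5, 8, … (increasing by 3 each time); 17, 19, 24, 32, 43, 57 → 74.
For the q, −1 each step: -12, -13, -14, -15, -16, -17 → -18.
R goes 17, 20, 24, 29, 35, 42 → 50 (differences are 3, 4, 5, … (increasing by 1 each time)).
So the next triple is [p=74 q=-18 r=50].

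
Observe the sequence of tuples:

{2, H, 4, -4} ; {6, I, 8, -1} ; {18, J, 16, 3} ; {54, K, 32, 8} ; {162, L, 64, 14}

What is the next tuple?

First coordinate goes 2, 6, 18, 54, 162 → 486 (×3 each step).
Letter: letters move forward 1 place in the alphabet, so H, I, J, K, L → M.
For the third coordinate, ×2 each step: 4, 8, 16, 32, 64 → 128.
Fourth coordinate: differences are 3, 4, 5, … (increasing by 1 each time); -4, -1, 3, 8, 14 → 21.
So the next tuple is {486, M, 128, 21}.

{486, M, 128, 21}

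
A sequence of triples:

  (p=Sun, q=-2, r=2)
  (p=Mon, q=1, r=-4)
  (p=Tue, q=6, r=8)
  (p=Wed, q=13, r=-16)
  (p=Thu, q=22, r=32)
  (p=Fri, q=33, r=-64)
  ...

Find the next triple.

P: runs through the weekdays Mon→Sun, so Sun, Mon, Tue, Wed, Thu, Fri → Sat.
Q: differences are 3, 5, 7, … (increasing by 2 each time); -2, 1, 6, 13, 22, 33 → 46.
R: ×(-2) each step, so 2, -4, 8, -16, 32, -64 → 128.
Combining the parts gives (p=Sat, q=46, r=128).

(p=Sat, q=46, r=128)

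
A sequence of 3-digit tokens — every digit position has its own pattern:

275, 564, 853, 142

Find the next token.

431

First digit: +3 each step, mod 10; 2, 5, 8, 1 → 4.
Second digit — −1 each step, mod 10: 7, 6, 5, 4 → 3.
Third digit: −1 each step, mod 10; 5, 4, 3, 2 → 1.
Combining the parts gives 431.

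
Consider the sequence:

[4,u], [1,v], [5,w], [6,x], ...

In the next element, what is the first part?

First part: each term is the sum of the two before it, so 4, 1, 5, 6 → 11.

11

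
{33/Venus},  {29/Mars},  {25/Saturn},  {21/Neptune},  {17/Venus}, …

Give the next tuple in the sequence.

First part: −4 each step, so 33, 29, 25, 21, 17 → 13.
Planet goes Venus, Mars, Saturn, Neptune, Venus → Mars (repeats Venus → Mars → Saturn → Neptune).
Combining the parts gives {13/Mars}.

{13/Mars}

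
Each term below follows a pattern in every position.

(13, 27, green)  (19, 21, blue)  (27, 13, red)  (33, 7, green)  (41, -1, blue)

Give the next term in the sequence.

(47, -7, red)

For the first value, alternating steps +6, +8, +6, +8, …: 13, 19, 27, 33, 41 → 47.
Second value: together with the first value always sums to 40, so 27, 21, 13, 7, -1 → -7.
Colour — repeats green → blue → red: green, blue, red, green, blue → red.
Putting it together: (47, -7, red).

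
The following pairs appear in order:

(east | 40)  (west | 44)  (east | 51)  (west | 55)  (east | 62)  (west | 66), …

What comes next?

Direction: alternates east ↔ west; east, west, east, west, east, west → east.
Second component: alternating steps +4, +7, +4, +7, …; 40, 44, 51, 55, 62, 66 → 73.
So the next pair is (east | 73).

(east | 73)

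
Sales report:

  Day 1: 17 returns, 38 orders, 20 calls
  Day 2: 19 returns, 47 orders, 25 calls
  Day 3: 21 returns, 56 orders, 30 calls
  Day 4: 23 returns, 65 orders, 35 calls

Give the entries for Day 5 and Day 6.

Returns: 17, 19, 21, 23 → 25 → 27 (+2 each step).
Orders: 38, 47, 56, 65 → 74 → 83 (+9 each step).
For the calls, +5 each step: 20, 25, 30, 35 → 40 → 45.
Putting the parts together: 25 returns, 74 orders, 40 calls and then 27 returns, 83 orders, 45 calls.

25 returns, 74 orders, 40 calls; 27 returns, 83 orders, 45 calls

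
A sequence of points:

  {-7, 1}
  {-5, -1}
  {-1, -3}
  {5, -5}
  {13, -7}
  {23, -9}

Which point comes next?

First part: differences are 2, 4, 6, … (increasing by 2 each time), so -7, -5, -1, 5, 13, 23 → 35.
Second part — −2 each step: 1, -1, -3, -5, -7, -9 → -11.
Combining the parts gives {35, -11}.

{35, -11}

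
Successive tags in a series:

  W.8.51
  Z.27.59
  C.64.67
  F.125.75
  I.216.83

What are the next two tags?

For the letter, letters move forward 3 places in the alphabet, wrapping Z→A: W, Z, C, F, I → L → O.
For the second component, perfect cubes: 2³, 3³, 4³, …: 8, 27, 64, 125, 216 → 343 → 512.
Third component: +8 each step, so 51, 59, 67, 75, 83 → 91 → 99.
Putting the parts together: L.343.91 and then O.512.99.

L.343.91 then O.512.99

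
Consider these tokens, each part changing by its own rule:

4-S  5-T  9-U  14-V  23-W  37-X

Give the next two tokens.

60-Y, 97-Z

First component — each term is the sum of the two before it: 4, 5, 9, 14, 23, 37 → 60 → 97.
Letter: S, T, U, V, W, X → Y → Z (letters move forward 1 place in the alphabet).
So the next two tokens are 60-Y and 97-Z.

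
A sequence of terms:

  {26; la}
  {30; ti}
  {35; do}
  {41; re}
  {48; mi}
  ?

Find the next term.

{56; fa}

First coordinate — differences are 4, 5, 6, … (increasing by 1 each time): 26, 30, 35, 41, 48 → 56.
Note goes la, ti, do, re, mi → fa (runs through the solfège scale do→ti).
Combining the parts gives {56; fa}.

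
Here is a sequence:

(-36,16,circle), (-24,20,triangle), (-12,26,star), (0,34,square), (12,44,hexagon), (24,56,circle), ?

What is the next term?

First entry goes -36, -24, -12, 0, 12, 24 → 36 (+12 each step).
Second entry: differences are 4, 6, 8, … (increasing by 2 each time), so 16, 20, 26, 34, 44, 56 → 70.
For the shape, repeats circle → triangle → star → square → hexagon: circle, triangle, star, square, hexagon, circle → triangle.
Putting it together: (36,70,triangle).

(36,70,triangle)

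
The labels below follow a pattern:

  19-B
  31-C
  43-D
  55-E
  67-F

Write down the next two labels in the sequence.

First component: +12 each step; 19, 31, 43, 55, 67 → 79 → 91.
Letter — letters move forward 1 place in the alphabet: B, C, D, E, F → G → H.
So the next two labels are 79-G and 91-H.

79-G, 91-H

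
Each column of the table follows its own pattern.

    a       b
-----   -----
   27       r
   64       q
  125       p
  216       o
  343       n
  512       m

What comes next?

729  l

Column a: perfect cubes: 3³, 4³, 5³, …, so 27, 64, 125, 216, 343, 512 → 729.
Column b: letters move back 1 place in the alphabet; r, q, p, o, n, m → l.
Putting it together: 729  l.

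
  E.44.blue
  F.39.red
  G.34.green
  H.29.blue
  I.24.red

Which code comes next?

J.19.green

Letter — letters move forward 1 place in the alphabet: E, F, G, H, I → J.
For the second component, −5 each step: 44, 39, 34, 29, 24 → 19.
Colour: repeats blue → red → green, so blue, red, green, blue, red → green.
Putting it together: J.19.green.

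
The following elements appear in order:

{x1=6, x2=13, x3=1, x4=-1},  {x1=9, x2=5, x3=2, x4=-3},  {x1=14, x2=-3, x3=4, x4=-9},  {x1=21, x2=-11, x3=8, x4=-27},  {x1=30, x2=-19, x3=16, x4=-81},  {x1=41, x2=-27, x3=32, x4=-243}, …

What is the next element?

{x1=54, x2=-35, x3=64, x4=-729}

X1: differences are 3, 5, 7, … (increasing by 2 each time); 6, 9, 14, 21, 30, 41 → 54.
X2 goes 13, 5, -3, -11, -19, -27 → -35 (−8 each step).
X3 goes 1, 2, 4, 8, 16, 32 → 64 (×2 each step).
For the x4, ×3 each step: -1, -3, -9, -27, -81, -243 → -729.
So the next element is {x1=54, x2=-35, x3=64, x4=-729}.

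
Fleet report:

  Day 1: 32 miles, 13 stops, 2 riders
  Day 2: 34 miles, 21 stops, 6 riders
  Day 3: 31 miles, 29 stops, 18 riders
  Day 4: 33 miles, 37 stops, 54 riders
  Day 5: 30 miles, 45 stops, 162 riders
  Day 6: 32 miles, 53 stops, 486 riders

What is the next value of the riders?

Riders: ×3 each step; 2, 6, 18, 54, 162, 486 → 1458.

1458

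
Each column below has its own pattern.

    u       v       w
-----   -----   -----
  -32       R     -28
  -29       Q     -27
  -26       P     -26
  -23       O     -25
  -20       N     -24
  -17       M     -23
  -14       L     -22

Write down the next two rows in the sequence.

For the column u, +3 each step: -32, -29, -26, -23, -20, -17, -14 → -11 → -8.
Column v goes R, Q, P, O, N, M, L → K → J (letters move back 1 place in the alphabet).
Column w: +1 each step; -28, -27, -26, -25, -24, -23, -22 → -21 → -20.
So the next two rows are -11  K  -21 and -8  J  -20.

-11  K  -21; -8  J  -20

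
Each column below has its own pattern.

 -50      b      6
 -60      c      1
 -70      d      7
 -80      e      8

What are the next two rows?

First component: −10 each step; -50, -60, -70, -80 → -90 → -100.
Letter — letters move forward 1 place in the alphabet: b, c, d, e → f → g.
For the third component, each term is the sum of the two before it: 6, 1, 7, 8 → 15 → 23.
So the next two rows are -90  f  15 and -100  g  23.

-90  f  15; -100  g  23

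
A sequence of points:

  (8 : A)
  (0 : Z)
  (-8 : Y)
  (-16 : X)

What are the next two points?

(-24 : W), (-32 : V)

For the first entry, −8 each step: 8, 0, -8, -16 → -24 → -32.
Letter: A, Z, Y, X → W → V (letters move back 1 place in the alphabet, wrapping A→Z).
So the next two points are (-24 : W) and (-32 : V).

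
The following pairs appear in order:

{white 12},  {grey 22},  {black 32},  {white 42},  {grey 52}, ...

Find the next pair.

{black 62}

Shade goes white, grey, black, white, grey → black (repeats white → grey → black).
Second coordinate: +10 each step, so 12, 22, 32, 42, 52 → 62.
Combining the parts gives {black 62}.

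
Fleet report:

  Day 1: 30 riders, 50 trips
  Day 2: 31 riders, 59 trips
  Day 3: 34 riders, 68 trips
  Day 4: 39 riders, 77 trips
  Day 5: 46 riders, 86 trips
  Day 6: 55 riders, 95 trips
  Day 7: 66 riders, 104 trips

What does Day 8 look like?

Riders: differences are 1, 3, 5, … (increasing by 2 each time); 30, 31, 34, 39, 46, 55, 66 → 79.
For the trips, +9 each step: 50, 59, 68, 77, 86, 95, 104 → 113.
Putting it together: 79 riders, 113 trips.

79 riders, 113 trips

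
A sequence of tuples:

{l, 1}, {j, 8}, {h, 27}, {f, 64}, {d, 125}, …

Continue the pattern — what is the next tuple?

{b, 216}

Letter: l, j, h, f, d → b (letters move back 2 places in the alphabet).
Second component: 1, 8, 27, 64, 125 → 216 (perfect cubes: 1³, 2³, 3³, …).
Putting it together: {b, 216}.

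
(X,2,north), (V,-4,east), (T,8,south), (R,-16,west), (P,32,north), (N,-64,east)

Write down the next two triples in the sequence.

(L,128,south), (J,-256,west)

Letter: letters move back 2 places in the alphabet, so X, V, T, R, P, N → L → J.
Second slot: 2, -4, 8, -16, 32, -64 → 128 → -256 (×(-2) each step).
Direction: repeats north → east → south → west, so north, east, south, west, north, east → south → west.
So the next two triples are (L,128,south) and (J,-256,west).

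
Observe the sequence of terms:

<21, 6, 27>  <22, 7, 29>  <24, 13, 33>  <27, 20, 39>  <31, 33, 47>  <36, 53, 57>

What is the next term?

<42, 86, 69>

For the first slot, differences are 1, 2, 3, … (increasing by 1 each time): 21, 22, 24, 27, 31, 36 → 42.
Second slot: 6, 7, 13, 20, 33, 53 → 86 (each term is the sum of the two before it).
Third slot: 27, 29, 33, 39, 47, 57 → 69 (differences are 2, 4, 6, … (increasing by 2 each time)).
Putting it together: <42, 86, 69>.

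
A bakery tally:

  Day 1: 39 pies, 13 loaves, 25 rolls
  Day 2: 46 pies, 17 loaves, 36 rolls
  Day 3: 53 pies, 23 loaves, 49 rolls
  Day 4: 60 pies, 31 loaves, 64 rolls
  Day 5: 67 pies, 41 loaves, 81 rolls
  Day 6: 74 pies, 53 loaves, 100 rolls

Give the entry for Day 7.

81 pies, 67 loaves, 121 rolls

Pies goes 39, 46, 53, 60, 67, 74 → 81 (+7 each step).
Loaves: differences are 4, 6, 8, … (increasing by 2 each time), so 13, 17, 23, 31, 41, 53 → 67.
For the rolls, perfect squares: 5², 6², 7², …: 25, 36, 49, 64, 81, 100 → 121.
Combining the parts gives 81 pies, 67 loaves, 121 rolls.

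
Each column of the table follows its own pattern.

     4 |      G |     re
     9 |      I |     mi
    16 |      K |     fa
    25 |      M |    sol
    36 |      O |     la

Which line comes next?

First component goes 4, 9, 16, 25, 36 → 49 (perfect squares: 2², 3², 4², …).
Letter: letters move forward 2 places in the alphabet; G, I, K, M, O → Q.
Note — runs through the solfège scale do→ti: re, mi, fa, sol, la → ti.
Combining the parts gives 49  Q  ti.

49  Q  ti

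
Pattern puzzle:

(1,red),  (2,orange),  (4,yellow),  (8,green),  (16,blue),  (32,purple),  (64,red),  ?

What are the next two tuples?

First component: 1, 2, 4, 8, 16, 32, 64 → 128 → 256 (×2 each step).
For the colour, repeats red → orange → yellow → green → blue → purple: red, orange, yellow, green, blue, purple, red → orange → yellow.
Putting the parts together: (128,orange) and then (256,yellow).

(128,orange), (256,yellow)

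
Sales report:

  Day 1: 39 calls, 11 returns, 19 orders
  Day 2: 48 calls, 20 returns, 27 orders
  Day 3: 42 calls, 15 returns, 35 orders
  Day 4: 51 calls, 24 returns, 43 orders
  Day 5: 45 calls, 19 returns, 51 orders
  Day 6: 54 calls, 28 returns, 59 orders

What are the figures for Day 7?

Calls: alternating steps +9, −6, +9, −6, …; 39, 48, 42, 51, 45, 54 → 48.
Returns — alternating steps +9, −5, +9, −5, …: 11, 20, 15, 24, 19, 28 → 23.
Orders: +8 each step; 19, 27, 35, 43, 51, 59 → 67.
Combining the parts gives 48 calls, 23 returns, 67 orders.

48 calls, 23 returns, 67 orders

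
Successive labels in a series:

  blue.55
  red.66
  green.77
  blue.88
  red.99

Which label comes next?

green.110

Colour goes blue, red, green, blue, red → green (repeats blue → red → green).
Second component goes 55, 66, 77, 88, 99 → 110 (+11 each step).
So the next label is green.110.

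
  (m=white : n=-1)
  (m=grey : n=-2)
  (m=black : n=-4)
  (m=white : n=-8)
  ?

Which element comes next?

(m=grey : n=-16)

M: repeats white → grey → black, so white, grey, black, white → grey.
N: -1, -2, -4, -8 → -16 (×2 each step).
Combining the parts gives (m=grey : n=-16).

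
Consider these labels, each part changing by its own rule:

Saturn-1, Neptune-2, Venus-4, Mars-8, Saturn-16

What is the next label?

Planet goes Saturn, Neptune, Venus, Mars, Saturn → Neptune (repeats Saturn → Neptune → Venus → Mars).
For the second component, ×2 each step: 1, 2, 4, 8, 16 → 32.
So the next label is Neptune-32.

Neptune-32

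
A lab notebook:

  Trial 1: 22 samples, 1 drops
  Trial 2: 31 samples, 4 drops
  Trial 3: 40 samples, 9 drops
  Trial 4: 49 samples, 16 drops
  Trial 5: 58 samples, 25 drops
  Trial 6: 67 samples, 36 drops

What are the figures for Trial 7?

Samples: 22, 31, 40, 49, 58, 67 → 76 (+9 each step).
Drops goes 1, 4, 9, 16, 25, 36 → 49 (perfect squares: 1², 2², 3², …).
So the next line is 76 samples, 49 drops.

76 samples, 49 drops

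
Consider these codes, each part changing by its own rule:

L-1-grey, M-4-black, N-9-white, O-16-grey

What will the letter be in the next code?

For the letter, letters move forward 1 place in the alphabet: L, M, N, O → P.

P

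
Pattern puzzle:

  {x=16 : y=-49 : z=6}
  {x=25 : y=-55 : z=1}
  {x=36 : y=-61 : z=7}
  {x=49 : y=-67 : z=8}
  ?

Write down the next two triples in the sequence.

{x=64 : y=-73 : z=15}, {x=81 : y=-79 : z=23}

X goes 16, 25, 36, 49 → 64 → 81 (perfect squares: 4², 5², 6², …).
Y — −6 each step: -49, -55, -61, -67 → -73 → -79.
Z: each term is the sum of the two before it; 6, 1, 7, 8 → 15 → 23.
So the next two triples are {x=64 : y=-73 : z=15} and {x=81 : y=-79 : z=23}.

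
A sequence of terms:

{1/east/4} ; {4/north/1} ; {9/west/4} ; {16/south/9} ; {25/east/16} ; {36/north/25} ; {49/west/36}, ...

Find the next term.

First component — perfect squares: 1², 2², 3², …: 1, 4, 9, 16, 25, 36, 49 → 64.
Direction: repeats east → north → west → south, so east, north, west, south, east, north, west → south.
Third component: always the previous value of the first component, so 4, 1, 4, 9, 16, 25, 36 → 49.
Putting it together: {64/south/49}.

{64/south/49}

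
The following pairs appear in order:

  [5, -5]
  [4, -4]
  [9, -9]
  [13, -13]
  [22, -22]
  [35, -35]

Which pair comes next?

[57, -57]

First entry: 5, 4, 9, 13, 22, 35 → 57 (each term is the sum of the two before it).
Second entry: -5, -4, -9, -13, -22, -35 → -57 (always the negative of the first entry).
So the next pair is [57, -57].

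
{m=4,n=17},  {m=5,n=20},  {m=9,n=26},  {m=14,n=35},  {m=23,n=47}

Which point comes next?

{m=37,n=62}

M: 4, 5, 9, 14, 23 → 37 (each term is the sum of the two before it).
N — differences are 3, 6, 9, … (increasing by 3 each time): 17, 20, 26, 35, 47 → 62.
Putting it together: {m=37,n=62}.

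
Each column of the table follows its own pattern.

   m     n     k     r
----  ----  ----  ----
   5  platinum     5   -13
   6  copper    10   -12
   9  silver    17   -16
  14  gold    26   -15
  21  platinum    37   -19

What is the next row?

30  copper  50  -18

Column m goes 5, 6, 9, 14, 21 → 30 (differences are 1, 3, 5, … (increasing by 2 each time)).
Column n — repeats platinum → copper → silver → gold: platinum, copper, silver, gold, platinum → copper.
Column k — differences are 5, 7, 9, … (increasing by 2 each time): 5, 10, 17, 26, 37 → 50.
Column r: -13, -12, -16, -15, -19 → -18 (alternating steps +1, −4, +1, −4, …).
Putting it together: 30  copper  50  -18.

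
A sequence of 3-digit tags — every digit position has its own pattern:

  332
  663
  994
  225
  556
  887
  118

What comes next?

449

For the first digit, +3 each step, mod 10: 3, 6, 9, 2, 5, 8, 1 → 4.
Second digit: +3 each step, mod 10, so 3, 6, 9, 2, 5, 8, 1 → 4.
Third digit: +1 each step, mod 10, so 2, 3, 4, 5, 6, 7, 8 → 9.
Putting it together: 449.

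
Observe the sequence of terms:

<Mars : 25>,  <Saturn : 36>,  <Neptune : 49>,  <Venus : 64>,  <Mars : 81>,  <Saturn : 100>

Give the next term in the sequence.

<Neptune : 121>

Planet: repeats Mars → Saturn → Neptune → Venus; Mars, Saturn, Neptune, Venus, Mars, Saturn → Neptune.
For the second part, perfect squares: 5², 6², 7², …: 25, 36, 49, 64, 81, 100 → 121.
Combining the parts gives <Neptune : 121>.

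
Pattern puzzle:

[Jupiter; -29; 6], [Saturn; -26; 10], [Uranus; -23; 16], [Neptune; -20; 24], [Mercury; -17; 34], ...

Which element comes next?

[Venus; -14; 46]

Planet: runs through the planets Mercury→Neptune, so Jupiter, Saturn, Uranus, Neptune, Mercury → Venus.
Second part — +3 each step: -29, -26, -23, -20, -17 → -14.
Third part: 6, 10, 16, 24, 34 → 46 (differences are 4, 6, 8, … (increasing by 2 each time)).
So the next element is [Venus; -14; 46].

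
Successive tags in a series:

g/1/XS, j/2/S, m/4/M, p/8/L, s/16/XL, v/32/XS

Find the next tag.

y/64/S

Letter: letters move forward 3 places in the alphabet; g, j, m, p, s, v → y.
Second component — ×2 each step: 1, 2, 4, 8, 16, 32 → 64.
Size: repeats XS → S → M → L → XL, so XS, S, M, L, XL, XS → S.
So the next tag is y/64/S.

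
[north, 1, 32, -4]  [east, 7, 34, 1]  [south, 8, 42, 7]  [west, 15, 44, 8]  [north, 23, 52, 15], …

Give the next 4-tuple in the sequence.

[east, 38, 54, 23]

Direction goes north, east, south, west, north → east (repeats north → east → south → west).
Second part goes 1, 7, 8, 15, 23 → 38 (each term is the sum of the two before it).
Third part: 32, 34, 42, 44, 52 → 54 (alternating steps +2, +8, +2, +8, …).
Fourth part: -4, 1, 7, 8, 15 → 23 (always the previous value of the second part).
Combining the parts gives [east, 38, 54, 23].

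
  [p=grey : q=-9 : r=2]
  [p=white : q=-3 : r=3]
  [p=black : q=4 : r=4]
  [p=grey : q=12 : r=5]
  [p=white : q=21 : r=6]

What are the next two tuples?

P — repeats grey → white → black: grey, white, black, grey, white → black → grey.
Q — differences are 6, 7, 8, … (increasing by 1 each time): -9, -3, 4, 12, 21 → 31 → 42.
R: 2, 3, 4, 5, 6 → 7 → 8 (+1 each step).
Putting the parts together: [p=black : q=31 : r=7] and then [p=grey : q=42 : r=8].

[p=black : q=31 : r=7], [p=grey : q=42 : r=8]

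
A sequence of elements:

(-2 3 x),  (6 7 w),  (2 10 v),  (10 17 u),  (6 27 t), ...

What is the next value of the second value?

44

First value: alternating steps +8, −4, +8, −4, …; -2, 6, 2, 10, 6 → 14.
Second value goes 3, 7, 10, 17, 27 → 44 (each term is the sum of the two before it).
Letter — letters move back 1 place in the alphabet: x, w, v, u, t → s.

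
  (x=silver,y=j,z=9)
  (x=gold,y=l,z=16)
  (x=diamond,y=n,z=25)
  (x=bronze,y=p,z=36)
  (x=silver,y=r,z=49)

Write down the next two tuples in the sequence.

X: repeats silver → gold → diamond → bronze, so silver, gold, diamond, bronze, silver → gold → diamond.
For the y, letters move forward 2 places in the alphabet: j, l, n, p, r → t → v.
Z: perfect squares: 3², 4², 5², …, so 9, 16, 25, 36, 49 → 64 → 81.
Putting the parts together: (x=gold,y=t,z=64) and then (x=diamond,y=v,z=81).

(x=gold,y=t,z=64), (x=diamond,y=v,z=81)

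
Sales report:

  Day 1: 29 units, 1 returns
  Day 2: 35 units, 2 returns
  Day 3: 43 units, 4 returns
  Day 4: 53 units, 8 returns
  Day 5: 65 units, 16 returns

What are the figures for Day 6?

79 units, 32 returns

Units goes 29, 35, 43, 53, 65 → 79 (differences are 6, 8, 10, … (increasing by 2 each time)).
Returns goes 1, 2, 4, 8, 16 → 32 (×2 each step).
Putting it together: 79 units, 32 returns.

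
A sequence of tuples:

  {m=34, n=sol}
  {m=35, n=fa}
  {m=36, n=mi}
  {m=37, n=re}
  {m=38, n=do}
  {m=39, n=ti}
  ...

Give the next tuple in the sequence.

{m=40, n=la}

M — +1 each step: 34, 35, 36, 37, 38, 39 → 40.
N: runs backward through the solfège scale do→ti; sol, fa, mi, re, do, ti → la.
Combining the parts gives {m=40, n=la}.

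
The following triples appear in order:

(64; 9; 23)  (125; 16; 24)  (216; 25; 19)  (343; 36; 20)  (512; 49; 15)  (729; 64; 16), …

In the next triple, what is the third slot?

For the third slot, alternating steps +1, −5, +1, −5, …: 23, 24, 19, 20, 15, 16 → 11.

11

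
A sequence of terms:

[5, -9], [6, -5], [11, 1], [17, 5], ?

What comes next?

[28, 11]

First coordinate goes 5, 6, 11, 17 → 28 (each term is the sum of the two before it).
Second coordinate — alternating steps +4, +6, +4, +6, …: -9, -5, 1, 5 → 11.
So the next term is [28, 11].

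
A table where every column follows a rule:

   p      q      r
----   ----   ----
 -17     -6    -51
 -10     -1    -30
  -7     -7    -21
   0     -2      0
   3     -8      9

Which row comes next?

10  -3  30

Column p: -17, -10, -7, 0, 3 → 10 (alternating steps +7, +3, +7, +3, …).
Column q — alternating steps +5, −6, +5, −6, …: -6, -1, -7, -2, -8 → -3.
For the column r, always 3 × the column p: -51, -30, -21, 0, 9 → 30.
Putting it together: 10  -3  30.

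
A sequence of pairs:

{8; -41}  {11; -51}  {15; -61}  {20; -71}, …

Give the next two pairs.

First component: differences are 3, 4, 5, … (increasing by 1 each time), so 8, 11, 15, 20 → 26 → 33.
Second component: -41, -51, -61, -71 → -81 → -91 (−10 each step).
So the next two pairs are {26; -81} and {33; -91}.

{26; -81}, {33; -91}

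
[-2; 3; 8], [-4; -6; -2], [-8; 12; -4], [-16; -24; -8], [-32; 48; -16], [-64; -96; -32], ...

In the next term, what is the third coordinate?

First coordinate: -2, -4, -8, -16, -32, -64 → -128 (×2 each step).
For the third coordinate, always the previous value of the first coordinate: 8, -2, -4, -8, -16, -32 → -64.

-64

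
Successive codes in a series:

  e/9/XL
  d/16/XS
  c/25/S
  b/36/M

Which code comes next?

Letter — letters move back 1 place in the alphabet: e, d, c, b → a.
Second component: perfect squares: 3², 4², 5², …, so 9, 16, 25, 36 → 49.
Size — runs through clothing sizes XS→XL: XL, XS, S, M → L.
Putting it together: a/49/L.

a/49/L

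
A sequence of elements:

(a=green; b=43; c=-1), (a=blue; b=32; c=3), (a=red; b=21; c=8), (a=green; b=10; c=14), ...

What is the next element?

A — repeats green → blue → red: green, blue, red, green → blue.
B: 43, 32, 21, 10 → -1 (−11 each step).
C — differences are 4, 5, 6, … (increasing by 1 each time): -1, 3, 8, 14 → 21.
Combining the parts gives (a=blue; b=-1; c=21).

(a=blue; b=-1; c=21)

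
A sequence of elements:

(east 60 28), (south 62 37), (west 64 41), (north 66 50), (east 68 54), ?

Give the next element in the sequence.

For the direction, repeats east → south → west → north: east, south, west, north, east → south.
Second part: +2 each step, so 60, 62, 64, 66, 68 → 70.
Third part: alternating steps +9, +4, +9, +4, …; 28, 37, 41, 50, 54 → 63.
So the next element is (south 70 63).

(south 70 63)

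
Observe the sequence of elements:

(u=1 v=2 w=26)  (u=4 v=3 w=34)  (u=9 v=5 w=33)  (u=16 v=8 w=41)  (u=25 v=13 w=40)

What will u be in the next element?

U: 1, 4, 9, 16, 25 → 36 (perfect squares: 1², 2², 3², …).

36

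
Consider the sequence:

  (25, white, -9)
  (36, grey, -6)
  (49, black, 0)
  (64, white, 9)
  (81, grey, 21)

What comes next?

First entry: 25, 36, 49, 64, 81 → 100 (perfect squares: 5², 6², 7², …).
Shade: white, grey, black, white, grey → black (repeats white → grey → black).
Third entry: differences are 3, 6, 9, … (increasing by 3 each time); -9, -6, 0, 9, 21 → 36.
So the next element is (100, black, 36).

(100, black, 36)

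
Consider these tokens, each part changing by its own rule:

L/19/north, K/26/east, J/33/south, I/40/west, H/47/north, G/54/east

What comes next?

F/61/south

Letter: letters move back 1 place in the alphabet; L, K, J, I, H, G → F.
Second component — +7 each step: 19, 26, 33, 40, 47, 54 → 61.
Direction goes north, east, south, west, north, east → south (repeats north → east → south → west).
So the next token is F/61/south.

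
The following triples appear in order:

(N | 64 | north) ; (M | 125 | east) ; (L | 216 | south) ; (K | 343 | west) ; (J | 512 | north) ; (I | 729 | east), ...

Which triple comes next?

(H | 1000 | south)

Letter: letters move back 1 place in the alphabet, so N, M, L, K, J, I → H.
Second part: perfect cubes: 4³, 5³, 6³, …, so 64, 125, 216, 343, 512, 729 → 1000.
Direction: repeats north → east → south → west, so north, east, south, west, north, east → south.
Combining the parts gives (H | 1000 | south).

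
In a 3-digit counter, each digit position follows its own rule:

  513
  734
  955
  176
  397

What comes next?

518

First digit: 5, 7, 9, 1, 3 → 5 (+2 each step, mod 10).
Second digit: +2 each step, mod 10; 1, 3, 5, 7, 9 → 1.
Third digit: +1 each step, mod 10, so 3, 4, 5, 6, 7 → 8.
Putting it together: 518.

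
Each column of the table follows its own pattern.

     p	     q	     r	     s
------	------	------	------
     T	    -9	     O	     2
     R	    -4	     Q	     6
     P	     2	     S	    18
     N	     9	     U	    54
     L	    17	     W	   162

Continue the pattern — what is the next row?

Column p goes T, R, P, N, L → J (letters move back 2 places in the alphabet).
Column q: -9, -4, 2, 9, 17 → 26 (differences are 5, 6, 7, … (increasing by 1 each time)).
Column r: letters move forward 2 places in the alphabet; O, Q, S, U, W → Y.
Column s goes 2, 6, 18, 54, 162 → 486 (×3 each step).
Putting it together: J  26  Y  486.

J  26  Y  486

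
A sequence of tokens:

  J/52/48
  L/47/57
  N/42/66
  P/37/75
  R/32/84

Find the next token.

For the letter, letters move forward 2 places in the alphabet: J, L, N, P, R → T.
Second component: 52, 47, 42, 37, 32 → 27 (−5 each step).
Third component: +9 each step; 48, 57, 66, 75, 84 → 93.
So the next token is T/27/93.

T/27/93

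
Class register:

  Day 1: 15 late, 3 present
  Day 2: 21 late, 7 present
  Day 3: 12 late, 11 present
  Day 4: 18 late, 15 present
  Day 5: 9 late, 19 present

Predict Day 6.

Late: 15, 21, 12, 18, 9 → 15 (alternating steps +6, −9, +6, −9, …).
Present: +4 each step; 3, 7, 11, 15, 19 → 23.
Putting it together: 15 late, 23 present.

15 late, 23 present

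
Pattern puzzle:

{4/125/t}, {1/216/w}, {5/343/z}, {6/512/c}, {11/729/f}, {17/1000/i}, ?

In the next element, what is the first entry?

First entry — each term is the sum of the two before it: 4, 1, 5, 6, 11, 17 → 28.

28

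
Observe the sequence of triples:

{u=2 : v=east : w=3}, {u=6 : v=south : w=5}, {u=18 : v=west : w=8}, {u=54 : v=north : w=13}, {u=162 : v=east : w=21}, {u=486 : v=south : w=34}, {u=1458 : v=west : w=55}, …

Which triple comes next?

U: ×3 each step, so 2, 6, 18, 54, 162, 486, 1458 → 4374.
V — repeats east → south → west → north: east, south, west, north, east, south, west → north.
W: each term is the sum of the two before it; 3, 5, 8, 13, 21, 34, 55 → 89.
Putting it together: {u=4374 : v=north : w=89}.

{u=4374 : v=north : w=89}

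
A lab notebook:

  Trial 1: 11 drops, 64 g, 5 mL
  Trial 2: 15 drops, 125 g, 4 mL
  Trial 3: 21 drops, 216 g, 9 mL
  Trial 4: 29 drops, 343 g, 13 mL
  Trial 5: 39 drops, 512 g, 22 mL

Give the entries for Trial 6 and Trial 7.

Drops: differences are 4, 6, 8, … (increasing by 2 each time); 11, 15, 21, 29, 39 → 51 → 65.
G: 64, 125, 216, 343, 512 → 729 → 1000 (perfect cubes: 4³, 5³, 6³, …).
For the mL, each term is the sum of the two before it: 5, 4, 9, 13, 22 → 35 → 57.
So the next two rows are 51 drops, 729 g, 35 mL and 65 drops, 1000 g, 57 mL.

51 drops, 729 g, 35 mL; 65 drops, 1000 g, 57 mL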